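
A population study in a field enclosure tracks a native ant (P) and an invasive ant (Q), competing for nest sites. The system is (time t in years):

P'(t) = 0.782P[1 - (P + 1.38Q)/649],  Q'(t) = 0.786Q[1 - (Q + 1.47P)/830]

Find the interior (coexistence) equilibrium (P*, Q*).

Setting both brackets to zero gives the nullclines P + 1.38Q = 649 and 1.47P + Q = 830.
Substituting Q = 830 - 1.47P into the first: P(1 - 1.38·1.47) = 649 - 1.38·830.
So P* = -496/-1.03 = 483, and then Q* = 830 - 1.47·483 = 121.

P* ≈ 483, Q* ≈ 121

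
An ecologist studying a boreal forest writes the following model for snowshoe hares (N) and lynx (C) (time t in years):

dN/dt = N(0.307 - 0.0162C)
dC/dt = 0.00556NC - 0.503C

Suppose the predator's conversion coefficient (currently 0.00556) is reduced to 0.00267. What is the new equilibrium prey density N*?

At the interior fixed point, setting dC/dt = 0 with C > 0 fixes N* = (predator death rate)/(NC coefficient) — independent of the other coefficients.
With the change, N* = 0.503/0.00267 = 188; it rises from 90.5.

N* ≈ 188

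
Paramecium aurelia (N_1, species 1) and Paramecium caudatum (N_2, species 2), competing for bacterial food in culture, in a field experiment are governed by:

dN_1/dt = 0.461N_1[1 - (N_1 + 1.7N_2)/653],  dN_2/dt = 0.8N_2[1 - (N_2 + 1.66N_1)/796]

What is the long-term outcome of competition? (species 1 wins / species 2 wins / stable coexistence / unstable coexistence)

unstable coexistence (outcome depends on initial conditions)

Compare the nullcline intercepts: K1/α12 = 653/1.7 = 384 < K2 = 796; K2/α21 = 796/1.66 = 480 < K1 = 653.
Since both are reversed, neither can invade when rare; the interior point is a saddle.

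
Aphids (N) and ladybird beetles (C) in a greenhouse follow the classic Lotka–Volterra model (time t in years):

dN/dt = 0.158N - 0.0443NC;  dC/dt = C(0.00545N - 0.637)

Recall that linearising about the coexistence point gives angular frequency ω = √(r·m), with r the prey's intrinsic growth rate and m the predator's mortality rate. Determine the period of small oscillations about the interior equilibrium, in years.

Here r = 0.158 and m = 0.637, so r·m = 0.101.
ω = √0.101 = 0.317 per year, hence T = 2π/ω ≈ 19.8 years.

T ≈ 19.8 years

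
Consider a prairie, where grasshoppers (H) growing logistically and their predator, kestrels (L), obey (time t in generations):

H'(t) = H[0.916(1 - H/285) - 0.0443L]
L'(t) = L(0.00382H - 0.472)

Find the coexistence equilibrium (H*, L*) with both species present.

H* ≈ 124, L* ≈ 11.7

From dL/dt = 0 with L > 0: 0.00382H* = 0.472, so H* = 124.
Substitute into dH/dt = 0: 0.916(1 - 124/285) = 0.0443L*.
The bracket is 0.566, giving L* = 0.519/0.0443 = 11.7.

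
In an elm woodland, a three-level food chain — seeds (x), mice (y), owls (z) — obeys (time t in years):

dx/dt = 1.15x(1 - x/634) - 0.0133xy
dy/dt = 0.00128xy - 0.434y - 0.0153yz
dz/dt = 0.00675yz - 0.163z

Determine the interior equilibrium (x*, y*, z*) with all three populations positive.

x* ≈ 457, y* ≈ 24.1, z* ≈ 9.86

From dz/dt = 0: 0.00675y* = 0.163, so y* = 24.1.
From dx/dt = 0: 1.15(1 - x*/634) = 0.0133·24.1, giving x* = 634·(1 - 0.279) = 457.
From dy/dt = 0: 0.00128·457 - 0.434 = 0.0153z*, so z* = 0.151/0.0153 = 9.86.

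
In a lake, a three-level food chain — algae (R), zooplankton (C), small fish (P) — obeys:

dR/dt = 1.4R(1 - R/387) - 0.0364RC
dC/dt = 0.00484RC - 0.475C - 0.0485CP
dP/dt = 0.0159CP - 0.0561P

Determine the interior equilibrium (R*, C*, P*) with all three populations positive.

From dP/dt = 0: 0.0159C* = 0.0561, so C* = 3.53.
From dR/dt = 0: 1.4(1 - R*/387) = 0.0364·3.53, giving R* = 387·(1 - 0.0917) = 351.
From dC/dt = 0: 0.00484·351 - 0.475 = 0.0485P*, so P* = 1.23/0.0485 = 25.3.

R* ≈ 351, C* ≈ 3.53, P* ≈ 25.3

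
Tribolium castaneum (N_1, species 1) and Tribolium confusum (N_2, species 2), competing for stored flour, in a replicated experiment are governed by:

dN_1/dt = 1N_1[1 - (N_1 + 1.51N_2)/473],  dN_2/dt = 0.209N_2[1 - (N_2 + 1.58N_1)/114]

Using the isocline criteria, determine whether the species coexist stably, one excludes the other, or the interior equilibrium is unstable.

species 1 excludes species 2

Compare the nullcline intercepts: K1/α12 = 473/1.51 = 313 > K2 = 114; K2/α21 = 114/1.58 = 72.2 < K1 = 473.
Since the inequalities point opposite ways, species 1 can invade but species 2 cannot.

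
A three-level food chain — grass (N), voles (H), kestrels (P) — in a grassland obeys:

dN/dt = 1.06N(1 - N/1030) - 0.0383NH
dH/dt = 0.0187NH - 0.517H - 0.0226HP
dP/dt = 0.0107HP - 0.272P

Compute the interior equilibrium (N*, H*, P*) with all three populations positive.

From dP/dt = 0: 0.0107H* = 0.272, so H* = 25.4.
From dN/dt = 0: 1.06(1 - N*/1030) = 0.0383·25.4, giving N* = 1030·(1 - 0.918) = 83.9.
From dH/dt = 0: 0.0187·83.9 - 0.517 = 0.0226P*, so P* = 1.05/0.0226 = 46.6.

N* ≈ 83.9, H* ≈ 25.4, P* ≈ 46.6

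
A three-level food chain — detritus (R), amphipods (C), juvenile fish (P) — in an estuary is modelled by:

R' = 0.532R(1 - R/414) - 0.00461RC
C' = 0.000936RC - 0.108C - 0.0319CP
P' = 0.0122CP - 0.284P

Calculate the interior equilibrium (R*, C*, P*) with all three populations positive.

R* ≈ 330, C* ≈ 23.3, P* ≈ 6.31

From dP/dt = 0: 0.0122C* = 0.284, so C* = 23.3.
From dR/dt = 0: 0.532(1 - R*/414) = 0.00461·23.3, giving R* = 414·(1 - 0.202) = 330.
From dC/dt = 0: 0.000936·330 - 0.108 = 0.0319P*, so P* = 0.201/0.0319 = 6.31.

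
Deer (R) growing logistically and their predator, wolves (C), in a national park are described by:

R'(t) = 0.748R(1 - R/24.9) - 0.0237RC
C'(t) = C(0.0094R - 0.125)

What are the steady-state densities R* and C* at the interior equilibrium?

R* ≈ 13.3, C* ≈ 14.7

From dC/dt = 0 with C > 0: 0.0094R* = 0.125, so R* = 13.3.
Substitute into dR/dt = 0: 0.748(1 - 13.3/24.9) = 0.0237C*.
The bracket is 0.466, giving C* = 0.349/0.0237 = 14.7.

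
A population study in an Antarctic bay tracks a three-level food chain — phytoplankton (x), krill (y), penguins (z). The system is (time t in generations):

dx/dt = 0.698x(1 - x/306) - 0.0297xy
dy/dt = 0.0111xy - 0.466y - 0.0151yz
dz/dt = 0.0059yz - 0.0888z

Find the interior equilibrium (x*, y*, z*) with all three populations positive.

x* ≈ 110, y* ≈ 15.1, z* ≈ 50

From dz/dt = 0: 0.0059y* = 0.0888, so y* = 15.1.
From dx/dt = 0: 0.698(1 - x*/306) = 0.0297·15.1, giving x* = 306·(1 - 0.64) = 110.
From dy/dt = 0: 0.0111·110 - 0.466 = 0.0151z*, so z* = 0.755/0.0151 = 50.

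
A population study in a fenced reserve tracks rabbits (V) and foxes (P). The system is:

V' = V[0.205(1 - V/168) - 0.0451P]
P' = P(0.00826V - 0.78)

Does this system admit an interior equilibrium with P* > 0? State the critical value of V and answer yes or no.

Threshold V = 94.4; K > 94.4, so yes, the predator persists.

The predator equation gives dP/dt > 0 only when V > 0.78/0.00826 = 94.4.
Without the predator, V → K = 168. Since 168 > 94.4, the predator can invade and persist.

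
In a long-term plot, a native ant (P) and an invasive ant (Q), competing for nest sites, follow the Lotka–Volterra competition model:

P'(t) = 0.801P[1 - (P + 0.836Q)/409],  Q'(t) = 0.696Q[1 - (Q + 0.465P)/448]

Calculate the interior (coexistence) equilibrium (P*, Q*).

P* ≈ 56.4, Q* ≈ 422

Setting both brackets to zero gives the nullclines P + 0.836Q = 409 and 0.465P + Q = 448.
Substituting Q = 448 - 0.465P into the first: P(1 - 0.836·0.465) = 409 - 0.836·448.
So P* = 34.5/0.611 = 56.4, and then Q* = 448 - 0.465·56.4 = 422.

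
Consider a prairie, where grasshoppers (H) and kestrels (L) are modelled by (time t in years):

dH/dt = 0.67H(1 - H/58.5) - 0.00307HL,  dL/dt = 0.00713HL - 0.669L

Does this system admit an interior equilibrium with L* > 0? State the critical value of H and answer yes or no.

Threshold H = 93.8; K < 93.8, so no, the predator goes extinct.

The predator equation gives dL/dt > 0 only when H > 0.669/0.00713 = 93.8.
Without the predator, H → K = 58.5. Since 58.5 < 93.8, the predator cannot invade.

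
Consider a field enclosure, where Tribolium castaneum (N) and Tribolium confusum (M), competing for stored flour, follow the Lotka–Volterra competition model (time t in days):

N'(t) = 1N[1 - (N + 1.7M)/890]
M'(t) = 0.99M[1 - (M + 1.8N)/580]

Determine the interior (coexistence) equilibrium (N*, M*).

Setting both brackets to zero gives the nullclines N + 1.7M = 890 and 1.8N + M = 580.
Substituting M = 580 - 1.8N into the first: N(1 - 1.7·1.8) = 890 - 1.7·580.
So N* = -96/-2.06 = 46.6, and then M* = 580 - 1.8·46.6 = 496.

N* ≈ 46.6, M* ≈ 496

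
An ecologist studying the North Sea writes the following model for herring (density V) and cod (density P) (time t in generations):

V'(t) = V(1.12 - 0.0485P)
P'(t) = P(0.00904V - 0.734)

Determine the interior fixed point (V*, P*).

V* ≈ 81.2, P* ≈ 23.1

Set dP/dt = 0 with P > 0: 0.00904V - 0.734 = 0, so V* = 0.734/0.00904 = 81.2.
Set dV/dt = 0 with V > 0: 1.12 - 0.0485P = 0, so P* = 1.12/0.0485 = 23.1.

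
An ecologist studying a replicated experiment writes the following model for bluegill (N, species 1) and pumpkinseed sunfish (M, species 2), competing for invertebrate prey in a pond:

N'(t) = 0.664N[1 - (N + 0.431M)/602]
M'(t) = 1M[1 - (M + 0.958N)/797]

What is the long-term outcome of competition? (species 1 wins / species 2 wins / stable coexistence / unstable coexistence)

Compare the nullcline intercepts: K1/α12 = 602/0.431 = 1400 > K2 = 797; K2/α21 = 797/0.958 = 832 > K1 = 602.
Since both inequalities hold, each species can invade when rare, so the interior equilibrium is stable.

stable coexistence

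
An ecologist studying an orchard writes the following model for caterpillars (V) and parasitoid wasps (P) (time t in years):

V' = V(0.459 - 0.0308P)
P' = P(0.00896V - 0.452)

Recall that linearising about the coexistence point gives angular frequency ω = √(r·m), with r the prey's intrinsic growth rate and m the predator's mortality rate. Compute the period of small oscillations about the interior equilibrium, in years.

Here r = 0.459 and m = 0.452, so r·m = 0.207.
ω = √0.207 = 0.455 per year, hence T = 2π/ω ≈ 13.8 years.

T ≈ 13.8 years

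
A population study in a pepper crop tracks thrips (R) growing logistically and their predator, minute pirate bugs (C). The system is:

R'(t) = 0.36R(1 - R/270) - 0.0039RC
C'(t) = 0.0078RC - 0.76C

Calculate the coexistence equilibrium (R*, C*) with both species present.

From dC/dt = 0 with C > 0: 0.0078R* = 0.76, so R* = 97.4.
Substitute into dR/dt = 0: 0.36(1 - 97.4/270) = 0.0039C*.
The bracket is 0.639, giving C* = 0.23/0.0039 = 59.

R* ≈ 97.4, C* ≈ 59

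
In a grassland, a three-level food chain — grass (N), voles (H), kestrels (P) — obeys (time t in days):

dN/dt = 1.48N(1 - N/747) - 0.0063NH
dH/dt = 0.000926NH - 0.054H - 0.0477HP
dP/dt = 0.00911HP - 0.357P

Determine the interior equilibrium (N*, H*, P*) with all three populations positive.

N* ≈ 622, H* ≈ 39.2, P* ≈ 11

From dP/dt = 0: 0.00911H* = 0.357, so H* = 39.2.
From dN/dt = 0: 1.48(1 - N*/747) = 0.0063·39.2, giving N* = 747·(1 - 0.167) = 622.
From dH/dt = 0: 0.000926·622 - 0.054 = 0.0477P*, so P* = 0.522/0.0477 = 11.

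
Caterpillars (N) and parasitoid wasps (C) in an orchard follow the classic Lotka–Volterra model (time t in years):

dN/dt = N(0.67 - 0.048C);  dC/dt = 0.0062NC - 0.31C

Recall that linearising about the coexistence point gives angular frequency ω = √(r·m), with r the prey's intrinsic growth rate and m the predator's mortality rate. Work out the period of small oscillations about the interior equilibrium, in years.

Here r = 0.67 and m = 0.31, so r·m = 0.208.
ω = √0.208 = 0.456 per year, hence T = 2π/ω ≈ 13.8 years.

T ≈ 13.8 years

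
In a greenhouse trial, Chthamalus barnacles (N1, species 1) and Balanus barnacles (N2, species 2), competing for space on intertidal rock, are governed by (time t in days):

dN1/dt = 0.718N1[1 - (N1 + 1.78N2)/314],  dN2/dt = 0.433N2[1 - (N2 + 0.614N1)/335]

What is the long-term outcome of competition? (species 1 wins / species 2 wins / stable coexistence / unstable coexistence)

species 2 excludes species 1

Compare the nullcline intercepts: K1/α12 = 314/1.78 = 176 < K2 = 335; K2/α21 = 335/0.614 = 546 > K1 = 314.
Since the inequalities point opposite ways, species 2 can invade but species 1 cannot.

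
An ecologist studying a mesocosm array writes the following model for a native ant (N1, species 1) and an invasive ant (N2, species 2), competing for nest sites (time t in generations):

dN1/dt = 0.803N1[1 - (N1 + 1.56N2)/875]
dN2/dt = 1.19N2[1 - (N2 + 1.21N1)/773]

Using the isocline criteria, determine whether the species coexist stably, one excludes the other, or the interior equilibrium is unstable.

unstable coexistence (outcome depends on initial conditions)

Compare the nullcline intercepts: K1/α12 = 875/1.56 = 561 < K2 = 773; K2/α21 = 773/1.21 = 639 < K1 = 875.
Since both are reversed, neither can invade when rare; the interior point is a saddle.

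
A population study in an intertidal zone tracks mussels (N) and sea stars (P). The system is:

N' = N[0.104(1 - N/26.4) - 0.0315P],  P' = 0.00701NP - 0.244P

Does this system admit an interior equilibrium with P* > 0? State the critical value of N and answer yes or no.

The predator equation gives dP/dt > 0 only when N > 0.244/0.00701 = 34.8.
Without the predator, N → K = 26.4. Since 26.4 < 34.8, the predator cannot invade.

Threshold N = 34.8; K < 34.8, so no, the predator goes extinct.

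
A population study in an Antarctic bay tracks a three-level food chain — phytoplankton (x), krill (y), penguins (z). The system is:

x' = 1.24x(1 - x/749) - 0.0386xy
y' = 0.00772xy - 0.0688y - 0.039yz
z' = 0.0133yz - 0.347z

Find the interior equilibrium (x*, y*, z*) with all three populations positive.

x* ≈ 141, y* ≈ 26.1, z* ≈ 26.1

From dz/dt = 0: 0.0133y* = 0.347, so y* = 26.1.
From dx/dt = 0: 1.24(1 - x*/749) = 0.0386·26.1, giving x* = 749·(1 - 0.812) = 141.
From dy/dt = 0: 0.00772·141 - 0.0688 = 0.039z*, so z* = 1.02/0.039 = 26.1.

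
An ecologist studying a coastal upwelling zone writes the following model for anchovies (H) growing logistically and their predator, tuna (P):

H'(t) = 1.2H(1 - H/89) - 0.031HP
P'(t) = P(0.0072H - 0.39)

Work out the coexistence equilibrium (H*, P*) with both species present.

From dP/dt = 0 with P > 0: 0.0072H* = 0.39, so H* = 54.2.
Substitute into dH/dt = 0: 1.2(1 - 54.2/89) = 0.031P*.
The bracket is 0.391, giving P* = 0.47/0.031 = 15.2.

H* ≈ 54.2, P* ≈ 15.2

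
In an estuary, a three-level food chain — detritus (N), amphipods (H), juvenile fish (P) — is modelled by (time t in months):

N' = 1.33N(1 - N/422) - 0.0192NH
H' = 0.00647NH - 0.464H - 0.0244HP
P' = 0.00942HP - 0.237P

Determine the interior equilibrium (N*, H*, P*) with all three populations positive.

From dP/dt = 0: 0.00942H* = 0.237, so H* = 25.2.
From dN/dt = 0: 1.33(1 - N*/422) = 0.0192·25.2, giving N* = 422·(1 - 0.363) = 269.
From dH/dt = 0: 0.00647·269 - 0.464 = 0.0244P*, so P* = 1.27/0.0244 = 52.2.

N* ≈ 269, H* ≈ 25.2, P* ≈ 52.2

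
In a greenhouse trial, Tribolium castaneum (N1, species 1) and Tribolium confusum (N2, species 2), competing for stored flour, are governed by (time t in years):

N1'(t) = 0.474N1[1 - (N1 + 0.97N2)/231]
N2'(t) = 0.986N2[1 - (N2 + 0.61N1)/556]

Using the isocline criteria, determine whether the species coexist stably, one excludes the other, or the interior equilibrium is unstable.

species 2 excludes species 1

Compare the nullcline intercepts: K1/α12 = 231/0.97 = 238 < K2 = 556; K2/α21 = 556/0.61 = 911 > K1 = 231.
Since the inequalities point opposite ways, species 2 can invade but species 1 cannot.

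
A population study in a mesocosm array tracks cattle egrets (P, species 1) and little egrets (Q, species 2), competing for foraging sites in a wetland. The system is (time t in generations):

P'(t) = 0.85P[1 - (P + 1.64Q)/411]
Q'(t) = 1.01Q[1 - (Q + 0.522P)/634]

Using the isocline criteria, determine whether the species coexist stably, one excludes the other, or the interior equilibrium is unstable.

Compare the nullcline intercepts: K1/α12 = 411/1.64 = 251 < K2 = 634; K2/α21 = 634/0.522 = 1210 > K1 = 411.
Since the inequalities point opposite ways, species 2 can invade but species 1 cannot.

species 2 excludes species 1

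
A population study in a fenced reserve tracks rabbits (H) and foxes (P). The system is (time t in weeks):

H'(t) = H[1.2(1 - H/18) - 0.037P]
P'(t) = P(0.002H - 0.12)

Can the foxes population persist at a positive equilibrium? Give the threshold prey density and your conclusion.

The predator equation gives dP/dt > 0 only when H > 0.12/0.002 = 60.
Without the predator, H → K = 18. Since 18 < 60, the predator cannot invade.

Threshold H = 60; K < 60, so no, the predator goes extinct.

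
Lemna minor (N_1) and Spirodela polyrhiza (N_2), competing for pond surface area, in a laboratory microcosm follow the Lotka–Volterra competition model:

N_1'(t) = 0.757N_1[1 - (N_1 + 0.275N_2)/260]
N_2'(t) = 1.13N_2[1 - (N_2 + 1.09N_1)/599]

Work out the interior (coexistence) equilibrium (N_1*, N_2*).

N_1* ≈ 136, N_2* ≈ 451

Setting both brackets to zero gives the nullclines N_1 + 0.275N_2 = 260 and 1.09N_1 + N_2 = 599.
Substituting N_2 = 599 - 1.09N_1 into the first: N_1(1 - 0.275·1.09) = 260 - 0.275·599.
So N_1* = 95.3/0.7 = 136, and then N_2* = 599 - 1.09·136 = 451.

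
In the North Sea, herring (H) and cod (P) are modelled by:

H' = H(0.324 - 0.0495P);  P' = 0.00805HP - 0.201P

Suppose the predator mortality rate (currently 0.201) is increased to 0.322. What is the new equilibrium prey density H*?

H* ≈ 40

At the interior fixed point, setting dP/dt = 0 with P > 0 fixes H* = (predator death rate)/(HP coefficient) — independent of the other coefficients.
With the change, H* = 0.322/0.00805 = 40; it rises from 25.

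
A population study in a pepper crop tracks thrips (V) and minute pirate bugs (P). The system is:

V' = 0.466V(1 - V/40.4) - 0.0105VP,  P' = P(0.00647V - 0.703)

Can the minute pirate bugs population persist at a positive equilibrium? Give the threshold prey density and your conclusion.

The predator equation gives dP/dt > 0 only when V > 0.703/0.00647 = 109.
Without the predator, V → K = 40.4. Since 40.4 < 109, the predator cannot invade.

Threshold V = 109; K < 109, so no, the predator goes extinct.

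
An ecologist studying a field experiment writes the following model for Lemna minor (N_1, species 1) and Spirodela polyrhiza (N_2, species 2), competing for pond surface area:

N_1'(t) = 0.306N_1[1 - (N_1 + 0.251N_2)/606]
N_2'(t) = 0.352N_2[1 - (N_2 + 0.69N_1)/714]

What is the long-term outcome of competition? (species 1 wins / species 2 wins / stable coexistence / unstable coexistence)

stable coexistence

Compare the nullcline intercepts: K1/α12 = 606/0.251 = 2410 > K2 = 714; K2/α21 = 714/0.69 = 1030 > K1 = 606.
Since both inequalities hold, each species can invade when rare, so the interior equilibrium is stable.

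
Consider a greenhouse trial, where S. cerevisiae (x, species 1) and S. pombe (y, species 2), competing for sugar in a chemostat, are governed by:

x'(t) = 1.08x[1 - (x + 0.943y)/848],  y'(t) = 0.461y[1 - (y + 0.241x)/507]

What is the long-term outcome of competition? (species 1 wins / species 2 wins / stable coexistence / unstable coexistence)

Compare the nullcline intercepts: K1/α12 = 848/0.943 = 899 > K2 = 507; K2/α21 = 507/0.241 = 2100 > K1 = 848.
Since both inequalities hold, each species can invade when rare, so the interior equilibrium is stable.

stable coexistence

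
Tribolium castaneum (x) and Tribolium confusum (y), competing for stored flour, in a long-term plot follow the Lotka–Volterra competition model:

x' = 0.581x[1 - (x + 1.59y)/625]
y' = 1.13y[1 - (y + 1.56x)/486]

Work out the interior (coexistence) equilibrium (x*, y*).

Setting both brackets to zero gives the nullclines x + 1.59y = 625 and 1.56x + y = 486.
Substituting y = 486 - 1.56x into the first: x(1 - 1.59·1.56) = 625 - 1.59·486.
So x* = -148/-1.48 = 99.8, and then y* = 486 - 1.56·99.8 = 330.

x* ≈ 99.8, y* ≈ 330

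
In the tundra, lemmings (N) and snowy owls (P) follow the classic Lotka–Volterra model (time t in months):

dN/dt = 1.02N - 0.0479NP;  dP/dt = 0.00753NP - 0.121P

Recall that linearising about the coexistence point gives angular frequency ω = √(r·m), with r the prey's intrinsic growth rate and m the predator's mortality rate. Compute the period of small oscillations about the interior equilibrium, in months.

T ≈ 17.9 months

Here r = 1.02 and m = 0.121, so r·m = 0.123.
ω = √0.123 = 0.351 per month, hence T = 2π/ω ≈ 17.9 months.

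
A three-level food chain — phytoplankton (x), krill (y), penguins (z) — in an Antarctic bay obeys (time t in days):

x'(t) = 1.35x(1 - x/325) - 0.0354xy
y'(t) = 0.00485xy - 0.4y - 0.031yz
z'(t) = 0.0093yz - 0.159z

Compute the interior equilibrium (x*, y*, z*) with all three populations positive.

x* ≈ 179, y* ≈ 17.1, z* ≈ 15.1

From dz/dt = 0: 0.0093y* = 0.159, so y* = 17.1.
From dx/dt = 0: 1.35(1 - x*/325) = 0.0354·17.1, giving x* = 325·(1 - 0.448) = 179.
From dy/dt = 0: 0.00485·179 - 0.4 = 0.031z*, so z* = 0.47/0.031 = 15.1.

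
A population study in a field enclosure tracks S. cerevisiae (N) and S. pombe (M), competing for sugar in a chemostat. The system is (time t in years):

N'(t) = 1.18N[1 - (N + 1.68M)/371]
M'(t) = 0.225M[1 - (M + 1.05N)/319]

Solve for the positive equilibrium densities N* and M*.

N* ≈ 216, M* ≈ 92.3

Setting both brackets to zero gives the nullclines N + 1.68M = 371 and 1.05N + M = 319.
Substituting M = 319 - 1.05N into the first: N(1 - 1.68·1.05) = 371 - 1.68·319.
So N* = -165/-0.764 = 216, and then M* = 319 - 1.05·216 = 92.3.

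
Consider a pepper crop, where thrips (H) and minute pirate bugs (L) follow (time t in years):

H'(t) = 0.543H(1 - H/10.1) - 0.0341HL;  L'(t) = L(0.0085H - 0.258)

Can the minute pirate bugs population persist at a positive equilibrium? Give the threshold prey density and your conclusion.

The predator equation gives dL/dt > 0 only when H > 0.258/0.0085 = 30.4.
Without the predator, H → K = 10.1. Since 10.1 < 30.4, the predator cannot invade.

Threshold H = 30.4; K < 30.4, so no, the predator goes extinct.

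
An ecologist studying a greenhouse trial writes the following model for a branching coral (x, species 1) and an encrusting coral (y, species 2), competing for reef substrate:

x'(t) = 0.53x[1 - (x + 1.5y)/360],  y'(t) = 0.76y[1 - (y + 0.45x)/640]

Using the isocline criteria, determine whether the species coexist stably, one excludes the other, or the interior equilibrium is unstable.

species 2 excludes species 1

Compare the nullcline intercepts: K1/α12 = 360/1.5 = 240 < K2 = 640; K2/α21 = 640/0.45 = 1420 > K1 = 360.
Since the inequalities point opposite ways, species 2 can invade but species 1 cannot.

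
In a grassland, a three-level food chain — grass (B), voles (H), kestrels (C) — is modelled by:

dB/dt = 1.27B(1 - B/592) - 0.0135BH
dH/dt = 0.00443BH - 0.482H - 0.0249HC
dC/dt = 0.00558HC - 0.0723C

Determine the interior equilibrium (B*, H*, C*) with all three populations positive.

From dC/dt = 0: 0.00558H* = 0.0723, so H* = 13.
From dB/dt = 0: 1.27(1 - B*/592) = 0.0135·13, giving B* = 592·(1 - 0.138) = 510.
From dH/dt = 0: 0.00443·510 - 0.482 = 0.0249C*, so C* = 1.78/0.0249 = 71.5.

B* ≈ 510, H* ≈ 13, C* ≈ 71.5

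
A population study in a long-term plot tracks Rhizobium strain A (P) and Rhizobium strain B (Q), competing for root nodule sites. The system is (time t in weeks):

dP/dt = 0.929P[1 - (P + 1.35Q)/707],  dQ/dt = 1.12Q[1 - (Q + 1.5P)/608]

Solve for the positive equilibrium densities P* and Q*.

P* ≈ 111, Q* ≈ 441

Setting both brackets to zero gives the nullclines P + 1.35Q = 707 and 1.5P + Q = 608.
Substituting Q = 608 - 1.5P into the first: P(1 - 1.35·1.5) = 707 - 1.35·608.
So P* = -114/-1.03 = 111, and then Q* = 608 - 1.5·111 = 441.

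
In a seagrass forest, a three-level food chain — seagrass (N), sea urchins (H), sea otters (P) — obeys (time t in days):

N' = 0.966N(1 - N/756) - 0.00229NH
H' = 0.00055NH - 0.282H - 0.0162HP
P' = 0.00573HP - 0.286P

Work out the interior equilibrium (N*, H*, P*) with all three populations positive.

From dP/dt = 0: 0.00573H* = 0.286, so H* = 49.9.
From dN/dt = 0: 0.966(1 - N*/756) = 0.00229·49.9, giving N* = 756·(1 - 0.118) = 667.
From dH/dt = 0: 0.00055·667 - 0.282 = 0.0162P*, so P* = 0.0846/0.0162 = 5.22.

N* ≈ 667, H* ≈ 49.9, P* ≈ 5.22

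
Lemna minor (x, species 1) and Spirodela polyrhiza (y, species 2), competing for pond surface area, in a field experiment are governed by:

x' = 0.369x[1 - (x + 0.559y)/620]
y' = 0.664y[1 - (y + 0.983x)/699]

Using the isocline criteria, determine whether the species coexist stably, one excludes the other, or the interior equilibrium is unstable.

Compare the nullcline intercepts: K1/α12 = 620/0.559 = 1110 > K2 = 699; K2/α21 = 699/0.983 = 711 > K1 = 620.
Since both inequalities hold, each species can invade when rare, so the interior equilibrium is stable.

stable coexistence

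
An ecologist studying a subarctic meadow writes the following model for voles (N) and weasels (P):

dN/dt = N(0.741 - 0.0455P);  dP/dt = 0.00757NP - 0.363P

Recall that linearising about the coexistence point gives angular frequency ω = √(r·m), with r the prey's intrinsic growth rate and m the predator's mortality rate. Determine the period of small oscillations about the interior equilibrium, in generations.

T ≈ 12.1 generations

Here r = 0.741 and m = 0.363, so r·m = 0.269.
ω = √0.269 = 0.519 per generation, hence T = 2π/ω ≈ 12.1 generations.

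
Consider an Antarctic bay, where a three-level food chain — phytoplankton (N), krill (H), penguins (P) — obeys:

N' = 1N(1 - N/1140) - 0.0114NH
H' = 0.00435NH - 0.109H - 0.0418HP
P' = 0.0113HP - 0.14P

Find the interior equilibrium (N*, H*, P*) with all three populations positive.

From dP/dt = 0: 0.0113H* = 0.14, so H* = 12.4.
From dN/dt = 0: 1(1 - N*/1140) = 0.0114·12.4, giving N* = 1140·(1 - 0.141) = 979.
From dH/dt = 0: 0.00435·979 - 0.109 = 0.0418P*, so P* = 4.15/0.0418 = 99.3.

N* ≈ 979, H* ≈ 12.4, P* ≈ 99.3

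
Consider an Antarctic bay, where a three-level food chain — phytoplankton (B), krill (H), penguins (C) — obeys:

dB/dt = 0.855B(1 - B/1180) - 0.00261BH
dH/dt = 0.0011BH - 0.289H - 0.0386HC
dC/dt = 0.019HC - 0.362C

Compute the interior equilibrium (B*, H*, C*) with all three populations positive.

From dC/dt = 0: 0.019H* = 0.362, so H* = 19.1.
From dB/dt = 0: 0.855(1 - B*/1180) = 0.00261·19.1, giving B* = 1180·(1 - 0.0582) = 1110.
From dH/dt = 0: 0.0011·1110 - 0.289 = 0.0386C*, so C* = 0.934/0.0386 = 24.2.

B* ≈ 1110, H* ≈ 19.1, C* ≈ 24.2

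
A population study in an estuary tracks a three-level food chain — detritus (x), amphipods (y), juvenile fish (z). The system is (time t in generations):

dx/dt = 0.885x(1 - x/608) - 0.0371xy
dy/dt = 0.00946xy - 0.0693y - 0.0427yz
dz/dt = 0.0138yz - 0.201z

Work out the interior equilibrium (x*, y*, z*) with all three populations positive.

From dz/dt = 0: 0.0138y* = 0.201, so y* = 14.6.
From dx/dt = 0: 0.885(1 - x*/608) = 0.0371·14.6, giving x* = 608·(1 - 0.611) = 237.
From dy/dt = 0: 0.00946·237 - 0.0693 = 0.0427z*, so z* = 2.17/0.0427 = 50.8.

x* ≈ 237, y* ≈ 14.6, z* ≈ 50.8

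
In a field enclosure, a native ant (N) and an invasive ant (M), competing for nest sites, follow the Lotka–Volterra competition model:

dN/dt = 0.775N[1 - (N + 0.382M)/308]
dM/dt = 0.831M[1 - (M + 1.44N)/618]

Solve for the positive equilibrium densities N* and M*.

N* ≈ 160, M* ≈ 388

Setting both brackets to zero gives the nullclines N + 0.382M = 308 and 1.44N + M = 618.
Substituting M = 618 - 1.44N into the first: N(1 - 0.382·1.44) = 308 - 0.382·618.
So N* = 71.9/0.45 = 160, and then M* = 618 - 1.44·160 = 388.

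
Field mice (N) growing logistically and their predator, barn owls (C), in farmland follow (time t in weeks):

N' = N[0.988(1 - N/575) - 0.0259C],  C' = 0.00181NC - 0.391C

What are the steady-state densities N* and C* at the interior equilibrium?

From dC/dt = 0 with C > 0: 0.00181N* = 0.391, so N* = 216.
Substitute into dN/dt = 0: 0.988(1 - 216/575) = 0.0259C*.
The bracket is 0.624, giving C* = 0.617/0.0259 = 23.8.

N* ≈ 216, C* ≈ 23.8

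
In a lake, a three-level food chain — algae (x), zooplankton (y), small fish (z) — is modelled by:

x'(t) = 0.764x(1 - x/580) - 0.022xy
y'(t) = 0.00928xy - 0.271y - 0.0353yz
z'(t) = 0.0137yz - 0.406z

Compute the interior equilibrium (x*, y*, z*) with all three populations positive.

x* ≈ 85, y* ≈ 29.6, z* ≈ 14.7

From dz/dt = 0: 0.0137y* = 0.406, so y* = 29.6.
From dx/dt = 0: 0.764(1 - x*/580) = 0.022·29.6, giving x* = 580·(1 - 0.853) = 85.
From dy/dt = 0: 0.00928·85 - 0.271 = 0.0353z*, so z* = 0.518/0.0353 = 14.7.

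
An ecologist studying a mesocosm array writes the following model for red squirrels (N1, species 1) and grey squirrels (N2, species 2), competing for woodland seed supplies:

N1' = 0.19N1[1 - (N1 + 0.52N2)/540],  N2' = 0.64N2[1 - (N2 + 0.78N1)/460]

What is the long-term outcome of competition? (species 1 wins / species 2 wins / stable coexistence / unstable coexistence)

Compare the nullcline intercepts: K1/α12 = 540/0.52 = 1040 > K2 = 460; K2/α21 = 460/0.78 = 590 > K1 = 540.
Since both inequalities hold, each species can invade when rare, so the interior equilibrium is stable.

stable coexistence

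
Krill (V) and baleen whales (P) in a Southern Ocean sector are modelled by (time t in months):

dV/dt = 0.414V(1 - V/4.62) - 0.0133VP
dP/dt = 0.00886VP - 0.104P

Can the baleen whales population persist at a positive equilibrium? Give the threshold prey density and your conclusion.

Threshold V = 11.7; K < 11.7, so no, the predator goes extinct.

The predator equation gives dP/dt > 0 only when V > 0.104/0.00886 = 11.7.
Without the predator, V → K = 4.62. Since 4.62 < 11.7, the predator cannot invade.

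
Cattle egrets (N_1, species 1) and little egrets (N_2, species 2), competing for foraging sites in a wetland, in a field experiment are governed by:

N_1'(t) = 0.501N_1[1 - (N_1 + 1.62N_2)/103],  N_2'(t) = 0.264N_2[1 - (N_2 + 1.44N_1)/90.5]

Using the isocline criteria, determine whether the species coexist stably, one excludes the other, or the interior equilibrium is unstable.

Compare the nullcline intercepts: K1/α12 = 103/1.62 = 63.6 < K2 = 90.5; K2/α21 = 90.5/1.44 = 62.8 < K1 = 103.
Since both are reversed, neither can invade when rare; the interior point is a saddle.

unstable coexistence (outcome depends on initial conditions)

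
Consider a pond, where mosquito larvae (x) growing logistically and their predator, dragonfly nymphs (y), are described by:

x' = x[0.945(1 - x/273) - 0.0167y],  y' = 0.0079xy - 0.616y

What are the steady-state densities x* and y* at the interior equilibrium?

From dy/dt = 0 with y > 0: 0.0079x* = 0.616, so x* = 78.
Substitute into dx/dt = 0: 0.945(1 - 78/273) = 0.0167y*.
The bracket is 0.714, giving y* = 0.675/0.0167 = 40.4.

x* ≈ 78, y* ≈ 40.4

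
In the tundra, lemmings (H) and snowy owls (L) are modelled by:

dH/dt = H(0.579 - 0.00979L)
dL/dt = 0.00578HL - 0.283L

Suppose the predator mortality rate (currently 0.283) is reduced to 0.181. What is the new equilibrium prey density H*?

At the interior fixed point, setting dL/dt = 0 with L > 0 fixes H* = (predator death rate)/(HL coefficient) — independent of the other coefficients.
With the change, H* = 0.181/0.00578 = 31.3; it falls from 49.

H* ≈ 31.3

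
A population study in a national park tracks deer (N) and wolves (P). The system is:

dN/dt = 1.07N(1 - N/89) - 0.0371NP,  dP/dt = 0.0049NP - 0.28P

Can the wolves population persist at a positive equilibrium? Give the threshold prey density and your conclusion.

The predator equation gives dP/dt > 0 only when N > 0.28/0.0049 = 57.1.
Without the predator, N → K = 89. Since 89 > 57.1, the predator can invade and persist.

Threshold N = 57.1; K > 57.1, so yes, the predator persists.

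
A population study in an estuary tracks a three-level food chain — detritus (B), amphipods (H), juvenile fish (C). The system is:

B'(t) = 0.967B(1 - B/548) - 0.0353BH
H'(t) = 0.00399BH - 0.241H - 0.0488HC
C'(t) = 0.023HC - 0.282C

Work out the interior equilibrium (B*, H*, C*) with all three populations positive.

B* ≈ 303, H* ≈ 12.3, C* ≈ 19.8

From dC/dt = 0: 0.023H* = 0.282, so H* = 12.3.
From dB/dt = 0: 0.967(1 - B*/548) = 0.0353·12.3, giving B* = 548·(1 - 0.448) = 303.
From dH/dt = 0: 0.00399·303 - 0.241 = 0.0488C*, so C* = 0.967/0.0488 = 19.8.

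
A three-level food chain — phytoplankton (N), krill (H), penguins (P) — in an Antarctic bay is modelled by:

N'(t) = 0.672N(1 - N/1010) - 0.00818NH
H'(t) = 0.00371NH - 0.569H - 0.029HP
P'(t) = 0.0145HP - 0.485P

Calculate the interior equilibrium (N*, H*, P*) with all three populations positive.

From dP/dt = 0: 0.0145H* = 0.485, so H* = 33.4.
From dN/dt = 0: 0.672(1 - N*/1010) = 0.00818·33.4, giving N* = 1010·(1 - 0.407) = 599.
From dH/dt = 0: 0.00371·599 - 0.569 = 0.029P*, so P* = 1.65/0.029 = 57.

N* ≈ 599, H* ≈ 33.4, P* ≈ 57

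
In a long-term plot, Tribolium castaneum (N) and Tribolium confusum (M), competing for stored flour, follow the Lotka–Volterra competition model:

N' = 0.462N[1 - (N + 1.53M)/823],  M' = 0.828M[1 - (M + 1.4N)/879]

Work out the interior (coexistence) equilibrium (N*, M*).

N* ≈ 457, M* ≈ 239

Setting both brackets to zero gives the nullclines N + 1.53M = 823 and 1.4N + M = 879.
Substituting M = 879 - 1.4N into the first: N(1 - 1.53·1.4) = 823 - 1.53·879.
So N* = -522/-1.14 = 457, and then M* = 879 - 1.4·457 = 239.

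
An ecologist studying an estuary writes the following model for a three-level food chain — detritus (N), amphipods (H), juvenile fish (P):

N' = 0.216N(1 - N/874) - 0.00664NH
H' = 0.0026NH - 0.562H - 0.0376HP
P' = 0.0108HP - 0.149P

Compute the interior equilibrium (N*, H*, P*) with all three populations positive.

N* ≈ 503, H* ≈ 13.8, P* ≈ 19.9

From dP/dt = 0: 0.0108H* = 0.149, so H* = 13.8.
From dN/dt = 0: 0.216(1 - N*/874) = 0.00664·13.8, giving N* = 874·(1 - 0.424) = 503.
From dH/dt = 0: 0.0026·503 - 0.562 = 0.0376P*, so P* = 0.747/0.0376 = 19.9.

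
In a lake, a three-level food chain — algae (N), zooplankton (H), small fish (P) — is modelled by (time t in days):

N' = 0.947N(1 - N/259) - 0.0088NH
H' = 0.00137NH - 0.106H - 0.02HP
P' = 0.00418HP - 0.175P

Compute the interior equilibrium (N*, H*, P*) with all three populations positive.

From dP/dt = 0: 0.00418H* = 0.175, so H* = 41.9.
From dN/dt = 0: 0.947(1 - N*/259) = 0.0088·41.9, giving N* = 259·(1 - 0.389) = 158.
From dH/dt = 0: 0.00137·158 - 0.106 = 0.02P*, so P* = 0.111/0.02 = 5.54.

N* ≈ 158, H* ≈ 41.9, P* ≈ 5.54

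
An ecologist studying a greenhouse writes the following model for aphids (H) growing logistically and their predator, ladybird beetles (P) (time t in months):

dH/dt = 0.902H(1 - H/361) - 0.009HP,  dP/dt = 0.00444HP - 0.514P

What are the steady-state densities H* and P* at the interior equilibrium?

H* ≈ 116, P* ≈ 68.1

From dP/dt = 0 with P > 0: 0.00444H* = 0.514, so H* = 116.
Substitute into dH/dt = 0: 0.902(1 - 116/361) = 0.009P*.
The bracket is 0.679, giving P* = 0.613/0.009 = 68.1.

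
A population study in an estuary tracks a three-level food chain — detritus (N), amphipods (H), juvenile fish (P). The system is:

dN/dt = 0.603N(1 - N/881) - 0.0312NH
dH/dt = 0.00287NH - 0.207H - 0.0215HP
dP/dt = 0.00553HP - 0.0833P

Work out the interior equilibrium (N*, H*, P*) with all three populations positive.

N* ≈ 194, H* ≈ 15.1, P* ≈ 16.3

From dP/dt = 0: 0.00553H* = 0.0833, so H* = 15.1.
From dN/dt = 0: 0.603(1 - N*/881) = 0.0312·15.1, giving N* = 881·(1 - 0.779) = 194.
From dH/dt = 0: 0.00287·194 - 0.207 = 0.0215P*, so P* = 0.351/0.0215 = 16.3.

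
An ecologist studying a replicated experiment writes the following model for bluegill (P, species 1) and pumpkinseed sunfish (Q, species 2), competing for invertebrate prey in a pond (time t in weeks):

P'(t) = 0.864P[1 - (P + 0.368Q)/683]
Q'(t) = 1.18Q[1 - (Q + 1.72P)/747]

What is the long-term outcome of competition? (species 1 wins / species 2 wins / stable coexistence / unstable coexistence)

species 1 excludes species 2

Compare the nullcline intercepts: K1/α12 = 683/0.368 = 1860 > K2 = 747; K2/α21 = 747/1.72 = 434 < K1 = 683.
Since the inequalities point opposite ways, species 1 can invade but species 2 cannot.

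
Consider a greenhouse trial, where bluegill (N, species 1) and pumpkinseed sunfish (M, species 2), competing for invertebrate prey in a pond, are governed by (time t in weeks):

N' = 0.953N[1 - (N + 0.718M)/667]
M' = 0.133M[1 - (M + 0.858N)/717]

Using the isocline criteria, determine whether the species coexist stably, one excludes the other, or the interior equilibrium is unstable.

Compare the nullcline intercepts: K1/α12 = 667/0.718 = 929 > K2 = 717; K2/α21 = 717/0.858 = 836 > K1 = 667.
Since both inequalities hold, each species can invade when rare, so the interior equilibrium is stable.

stable coexistence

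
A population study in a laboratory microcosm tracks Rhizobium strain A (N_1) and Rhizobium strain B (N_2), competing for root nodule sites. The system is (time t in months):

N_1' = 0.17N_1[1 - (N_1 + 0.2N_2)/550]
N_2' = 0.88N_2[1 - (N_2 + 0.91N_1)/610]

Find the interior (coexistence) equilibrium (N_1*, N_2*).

Setting both brackets to zero gives the nullclines N_1 + 0.2N_2 = 550 and 0.91N_1 + N_2 = 610.
Substituting N_2 = 610 - 0.91N_1 into the first: N_1(1 - 0.2·0.91) = 550 - 0.2·610.
So N_1* = 428/0.818 = 523, and then N_2* = 610 - 0.91·523 = 134.

N_1* ≈ 523, N_2* ≈ 134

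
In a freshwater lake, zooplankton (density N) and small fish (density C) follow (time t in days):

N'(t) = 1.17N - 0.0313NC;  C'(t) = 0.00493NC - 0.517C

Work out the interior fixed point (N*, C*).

N* ≈ 105, C* ≈ 37.4

Set dC/dt = 0 with C > 0: 0.00493N - 0.517 = 0, so N* = 0.517/0.00493 = 105.
Set dN/dt = 0 with N > 0: 1.17 - 0.0313C = 0, so C* = 1.17/0.0313 = 37.4.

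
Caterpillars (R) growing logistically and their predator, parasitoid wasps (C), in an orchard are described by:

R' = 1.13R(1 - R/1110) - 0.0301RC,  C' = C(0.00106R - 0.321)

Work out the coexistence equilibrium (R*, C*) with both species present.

From dC/dt = 0 with C > 0: 0.00106R* = 0.321, so R* = 303.
Substitute into dR/dt = 0: 1.13(1 - 303/1110) = 0.0301C*.
The bracket is 0.727, giving C* = 0.822/0.0301 = 27.3.

R* ≈ 303, C* ≈ 27.3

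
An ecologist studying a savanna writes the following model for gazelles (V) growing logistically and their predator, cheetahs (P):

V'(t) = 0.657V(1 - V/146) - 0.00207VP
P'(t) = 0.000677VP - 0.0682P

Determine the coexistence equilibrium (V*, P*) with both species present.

V* ≈ 101, P* ≈ 98.4

From dP/dt = 0 with P > 0: 0.000677V* = 0.0682, so V* = 101.
Substitute into dV/dt = 0: 0.657(1 - 101/146) = 0.00207P*.
The bracket is 0.31, giving P* = 0.204/0.00207 = 98.4.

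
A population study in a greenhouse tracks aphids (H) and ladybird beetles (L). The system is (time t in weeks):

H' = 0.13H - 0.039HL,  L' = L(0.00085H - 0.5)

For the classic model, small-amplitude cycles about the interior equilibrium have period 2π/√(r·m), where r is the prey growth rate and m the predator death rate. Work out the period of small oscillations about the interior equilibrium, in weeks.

Here r = 0.13 and m = 0.5, so r·m = 0.065.
ω = √0.065 = 0.255 per week, hence T = 2π/ω ≈ 24.6 weeks.

T ≈ 24.6 weeks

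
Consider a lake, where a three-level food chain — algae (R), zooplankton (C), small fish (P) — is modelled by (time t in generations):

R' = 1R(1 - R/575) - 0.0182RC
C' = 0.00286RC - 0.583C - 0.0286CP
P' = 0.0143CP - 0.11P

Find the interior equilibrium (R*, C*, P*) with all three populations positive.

From dP/dt = 0: 0.0143C* = 0.11, so C* = 7.69.
From dR/dt = 0: 1(1 - R*/575) = 0.0182·7.69, giving R* = 575·(1 - 0.14) = 494.
From dC/dt = 0: 0.00286·494 - 0.583 = 0.0286P*, so P* = 0.831/0.0286 = 29.1.

R* ≈ 494, C* ≈ 7.69, P* ≈ 29.1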